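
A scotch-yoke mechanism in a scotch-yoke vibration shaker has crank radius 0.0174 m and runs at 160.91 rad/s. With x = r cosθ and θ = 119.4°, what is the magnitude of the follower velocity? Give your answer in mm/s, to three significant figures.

ω = 160.9 rad/s
x = r cosθ ⇒ ẋ = −rω sinθ.
|v| = rω|sinθ| = 0.0174·160.9·|sin 119.4°| = 2.4393 m/s = 2439.3 mm/s.

2440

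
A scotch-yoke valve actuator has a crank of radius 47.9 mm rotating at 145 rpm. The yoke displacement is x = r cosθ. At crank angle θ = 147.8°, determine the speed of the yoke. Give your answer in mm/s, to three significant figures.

388

ω = 15.18 rad/s (from 145 rpm).
x = r cosθ ⇒ ẋ = −rω sinθ.
|v| = rω|sinθ| = 0.0479·15.18·|sin 147.8°| = 0.38758 m/s = 387.58 mm/s.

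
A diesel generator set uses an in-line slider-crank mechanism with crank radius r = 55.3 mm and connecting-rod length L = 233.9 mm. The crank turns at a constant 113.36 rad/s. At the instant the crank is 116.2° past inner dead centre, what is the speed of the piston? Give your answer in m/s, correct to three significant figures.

ω = 113.4 rad/s
For an in-line slider-crank, x = r cosθ + √(L² − r² sin²θ), so v = −rω sinθ·[1 + r cosθ/√(L² − r² sin²θ)].
With r = 0.0553 m, L = 0.2339 m, θ = 116.2°: √(L² − r² sin²θ) = 0.22858 m.
v = −0.0553·113.4·0.89726·[1 + 0.0553·-0.44151/0.22858] = -5.0239 m/s.
|v| = 5.0239 m/s.

5.02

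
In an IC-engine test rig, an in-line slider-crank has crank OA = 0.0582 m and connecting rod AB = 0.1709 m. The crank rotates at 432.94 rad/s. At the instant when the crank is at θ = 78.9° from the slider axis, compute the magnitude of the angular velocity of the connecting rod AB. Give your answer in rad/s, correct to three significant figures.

ω = 432.9 rad/s
The rod makes angle φ with the slider axis where L sinφ = r sinθ; differentiating, L cosφ·φ̇ = r ω cosθ.
L cosφ = √(L² − r² sin²θ) = 0.16107 m.
|ω_rod| = r ω |cosθ| / √(L² − r² sin²θ) = 0.0582·432.9·0.19252/0.16107 = 30.116 rad/s.

30.1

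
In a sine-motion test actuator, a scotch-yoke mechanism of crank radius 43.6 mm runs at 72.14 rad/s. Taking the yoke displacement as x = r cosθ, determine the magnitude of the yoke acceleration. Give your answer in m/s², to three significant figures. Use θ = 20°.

ω = 72.14 rad/s
x = r cosθ ⇒ ẍ = −rω² cosθ (ω constant).
|a| = rω²|cosθ| = 0.0436·(72.14)²·|cos 20°| = 213.22 m/s².

213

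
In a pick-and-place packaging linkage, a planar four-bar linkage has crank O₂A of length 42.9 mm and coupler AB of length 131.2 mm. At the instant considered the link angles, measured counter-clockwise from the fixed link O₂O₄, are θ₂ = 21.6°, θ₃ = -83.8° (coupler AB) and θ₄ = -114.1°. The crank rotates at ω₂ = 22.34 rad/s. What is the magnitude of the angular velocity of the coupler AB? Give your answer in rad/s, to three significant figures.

ω₂ = 22.34 rad/s
Differentiating the loop-closure r₂e^{iθ₂}+r₃e^{iθ₃}=r₁+r₄e^{iθ₄} gives r₂ω₂e^{iθ₂}+r₃ω₃e^{iθ₃}=r₄ω₄e^{iθ₄}.
Eliminating the other unknown: ω₃ = r₂ω₂ sin(θ₄−θ₂) / [r₃ sin(θ₃−θ₄)].
Numerator sine = -0.69842; denominator sine = +0.50453.
Result = 0.0429·22.34·(-0.69842) / (0.1312·(+0.50453)) = -10.112 rad/s; magnitude 10.112 rad/s.

10.1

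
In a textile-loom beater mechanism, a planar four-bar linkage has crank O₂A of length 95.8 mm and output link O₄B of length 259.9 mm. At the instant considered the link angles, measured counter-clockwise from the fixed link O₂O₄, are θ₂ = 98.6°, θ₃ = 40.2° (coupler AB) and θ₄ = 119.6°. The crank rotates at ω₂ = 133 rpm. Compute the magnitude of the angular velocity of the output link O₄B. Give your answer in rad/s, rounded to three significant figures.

ω₂ = 13.93 rad/s (from 133 rpm).
Differentiating the loop-closure r₂e^{iθ₂}+r₃e^{iθ₃}=r₁+r₄e^{iθ₄} gives r₂ω₂e^{iθ₂}+r₃ω₃e^{iθ₃}=r₄ω₄e^{iθ₄}.
Eliminating the other unknown: ω₄ = r₂ω₂ sin(θ₂−θ₃) / [r₄ sin(θ₄−θ₃)].
Numerator sine = +0.85173; denominator sine = +0.98294.
Result = 0.0958·13.93·(+0.85173) / (0.2599·(+0.98294)) = +4.4485 rad/s; magnitude 4.4485 rad/s.

4.45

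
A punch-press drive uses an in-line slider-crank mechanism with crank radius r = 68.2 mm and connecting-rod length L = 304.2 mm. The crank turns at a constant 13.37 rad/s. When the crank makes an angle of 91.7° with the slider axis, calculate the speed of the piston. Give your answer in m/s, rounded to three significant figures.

0.905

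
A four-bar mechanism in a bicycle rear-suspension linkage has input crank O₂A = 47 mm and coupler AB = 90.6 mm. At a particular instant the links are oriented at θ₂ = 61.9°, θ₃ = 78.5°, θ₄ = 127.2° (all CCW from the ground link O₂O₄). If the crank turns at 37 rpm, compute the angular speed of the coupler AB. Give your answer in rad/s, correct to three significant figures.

ω₂ = 3.875 rad/s (from 37 rpm).
Differentiating the loop-closure r₂e^{iθ₂}+r₃e^{iθ₃}=r₁+r₄e^{iθ₄} gives r₂ω₂e^{iθ₂}+r₃ω₃e^{iθ₃}=r₄ω₄e^{iθ₄}.
Eliminating the other unknown: ω₃ = r₂ω₂ sin(θ₄−θ₂) / [r₃ sin(θ₃−θ₄)].
Numerator sine = +0.90851; denominator sine = -0.75126.
Result = 0.047·3.875·(+0.90851) / (0.0906·(-0.75126)) = -2.4307 rad/s; magnitude 2.4307 rad/s.

2.43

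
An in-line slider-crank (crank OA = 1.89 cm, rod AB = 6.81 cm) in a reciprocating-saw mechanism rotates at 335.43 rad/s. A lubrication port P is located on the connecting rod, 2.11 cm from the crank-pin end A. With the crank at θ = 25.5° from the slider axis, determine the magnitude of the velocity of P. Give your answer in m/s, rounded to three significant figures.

ω = 335.4 rad/s.  Crank-pin speed |V_A| = rω = 6.3396 m/s, perpendicular to OA.
Rod angle: sinφ = −(r/L) sinθ ⇒ φ = -6.862°; ω_rod = −rω cosθ/√(L²−r²sin²θ) = -84.631 rad/s.
V_P = V_A + ω_rod × AP, with AP = 0.0211 m along the rod.
Components: V_Px = −rω sinθ − a·ω_rod·sinφ = -2.9426 m/s;  V_Py = rω cosθ + a·ω_rod·cosφ = +3.9491 m/s.
|V_P| = √(V_Px² + V_Py²) = 4.9249 m/s.

4.92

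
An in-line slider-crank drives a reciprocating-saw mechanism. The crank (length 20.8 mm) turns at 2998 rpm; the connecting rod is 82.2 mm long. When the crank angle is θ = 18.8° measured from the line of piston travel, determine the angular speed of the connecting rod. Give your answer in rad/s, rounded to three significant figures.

ω = 313.9 rad/s (converted from 2998 rpm).
The rod makes angle φ with the slider axis where L sinφ = r sinθ; differentiating, L cosφ·φ̇ = r ω cosθ.
L cosφ = √(L² − r² sin²θ) = 0.081926 m.
|ω_rod| = r ω |cosθ| / √(L² − r² sin²θ) = 0.0208·313.9·0.94665/0.081926 = 75.455 rad/s.

75.5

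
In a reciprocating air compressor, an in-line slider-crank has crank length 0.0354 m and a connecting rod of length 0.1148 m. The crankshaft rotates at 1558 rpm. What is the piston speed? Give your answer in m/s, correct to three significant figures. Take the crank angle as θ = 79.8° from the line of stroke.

ω = 2π·1558/60 = 163.2 rad/s
For an in-line slider-crank, x = r cosθ + √(L² − r² sin²θ), so v = −rω sinθ·[1 + r cosθ/√(L² − r² sin²θ)].
With r = 0.0354 m, L = 0.1148 m, θ = 79.8°: √(L² − r² sin²θ) = 0.10939 m.
v = −0.0354·163.2·0.98420·[1 + 0.0354·0.17708/0.10939] = -6.0101 m/s.
|v| = 6.0101 m/s.

6.01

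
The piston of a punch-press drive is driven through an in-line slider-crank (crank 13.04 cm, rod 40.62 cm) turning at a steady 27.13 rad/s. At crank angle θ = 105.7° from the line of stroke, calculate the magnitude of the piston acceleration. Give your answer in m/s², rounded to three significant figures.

ω = 27.13 rad/s
x(θ) = r cosθ + √(L² − r² sin²θ); with ω constant, a = ω²·d²x/dθ².
d²x/dθ² = −r cosθ − r²(cos2θ)/√u − r⁴ sin²2θ/(4u^{3/2}),  u = L² − r² sin²θ = 0.149239 m².
Substituting r = 0.1304 m, L = 0.4062 m, θ = 105.7°: d²x/dθ² = +0.072516 m.
a = ω²·d²x/dθ² = (27.13)²·(+0.072516) = +53.375 m/s²;  |a| = 53.375 m/s².

53.4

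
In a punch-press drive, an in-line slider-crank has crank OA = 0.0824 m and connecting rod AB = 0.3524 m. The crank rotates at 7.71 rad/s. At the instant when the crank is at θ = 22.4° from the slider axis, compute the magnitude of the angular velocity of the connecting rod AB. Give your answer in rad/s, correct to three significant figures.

1.67

ω = 7.71 rad/s
The rod makes angle φ with the slider axis where L sinφ = r sinθ; differentiating, L cosφ·φ̇ = r ω cosθ.
L cosφ = √(L² − r² sin²θ) = 0.351 m.
|ω_rod| = r ω |cosθ| / √(L² − r² sin²θ) = 0.0824·7.71·0.92455/0.351 = 1.6734 rad/s.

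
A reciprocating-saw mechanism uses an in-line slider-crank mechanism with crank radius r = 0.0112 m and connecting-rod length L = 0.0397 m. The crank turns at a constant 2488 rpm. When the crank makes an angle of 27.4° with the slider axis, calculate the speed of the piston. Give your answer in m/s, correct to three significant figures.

1.68

ω = 2π·2488/60 = 260.5 rad/s
For an in-line slider-crank, x = r cosθ + √(L² − r² sin²θ), so v = −rω sinθ·[1 + r cosθ/√(L² − r² sin²θ)].
With r = 0.0112 m, L = 0.0397 m, θ = 27.4°: √(L² − r² sin²θ) = 0.039364 m.
v = −0.0112·260.5·0.46020·[1 + 0.0112·0.88782/0.039364] = -1.6821 m/s.
|v| = 1.6821 m/s.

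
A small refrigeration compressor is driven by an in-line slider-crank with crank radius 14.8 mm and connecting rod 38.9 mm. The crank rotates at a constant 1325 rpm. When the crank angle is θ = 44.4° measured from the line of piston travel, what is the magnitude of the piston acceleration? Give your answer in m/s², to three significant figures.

210

ω = 2π·1325/60 = 138.8 rad/s
x(θ) = r cosθ + √(L² − r² sin²θ); with ω constant, a = ω²·d²x/dθ².
d²x/dθ² = −r cosθ − r²(cos2θ)/√u − r⁴ sin²2θ/(4u^{3/2}),  u = L² − r² sin²θ = 0.00140598 m².
Substituting r = 0.0148 m, L = 0.0389 m, θ = 44.4°: d²x/dθ² = -0.010924 m.
a = ω²·d²x/dθ² = (138.8)²·(-0.010924) = -210.31 m/s²;  |a| = 210.31 m/s².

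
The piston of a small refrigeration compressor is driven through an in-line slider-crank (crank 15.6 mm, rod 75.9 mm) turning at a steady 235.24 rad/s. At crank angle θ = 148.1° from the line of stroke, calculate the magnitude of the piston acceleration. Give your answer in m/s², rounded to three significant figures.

ω = 235.2 rad/s
x(θ) = r cosθ + √(L² − r² sin²θ); with ω constant, a = ω²·d²x/dθ².
d²x/dθ² = −r cosθ − r²(cos2θ)/√u − r⁴ sin²2θ/(4u^{3/2}),  u = L² − r² sin²θ = 0.00569285 m².
Substituting r = 0.0156 m, L = 0.0759 m, θ = 148.1°: d²x/dθ² = +0.011792 m.
a = ω²·d²x/dθ² = (235.2)²·(+0.011792) = +652.55 m/s²;  |a| = 652.55 m/s².

653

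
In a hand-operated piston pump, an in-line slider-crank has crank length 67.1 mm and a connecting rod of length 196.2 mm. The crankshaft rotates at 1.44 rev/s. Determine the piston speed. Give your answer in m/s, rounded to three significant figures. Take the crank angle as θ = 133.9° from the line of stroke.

0.330

ω = 2π·1.44 = 9.048 rad/s
For an in-line slider-crank, x = r cosθ + √(L² − r² sin²θ), so v = −rω sinθ·[1 + r cosθ/√(L² − r² sin²θ)].
With r = 0.0671 m, L = 0.1962 m, θ = 133.9°: √(L² − r² sin²θ) = 0.19015 m.
v = −0.0671·9.048·0.72055·[1 + 0.0671·-0.69340/0.19015] = -0.33041 m/s.
|v| = 0.33041 m/s.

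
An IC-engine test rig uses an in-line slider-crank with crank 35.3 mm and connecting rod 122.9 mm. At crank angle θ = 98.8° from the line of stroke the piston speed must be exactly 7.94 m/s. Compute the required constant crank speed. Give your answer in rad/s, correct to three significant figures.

239

For an in-line slider-crank, |v_piston| = rω|sinθ|·[1 + r cosθ/√(L² − r² sin²θ)].
With r = 0.0353 m, L = 0.1229 m, θ = 98.8°: the bracketed kinematic factor |dx/dθ| = 0.033286 m.
ω = v/|dx/dθ| = 7.94/0.033286 = 238.54 rad/s.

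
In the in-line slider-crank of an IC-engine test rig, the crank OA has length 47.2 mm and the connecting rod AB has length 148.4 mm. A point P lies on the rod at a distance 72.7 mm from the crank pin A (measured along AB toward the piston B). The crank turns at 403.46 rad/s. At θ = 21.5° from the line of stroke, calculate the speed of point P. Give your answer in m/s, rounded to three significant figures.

ω = 403.5 rad/s.  Crank-pin speed |V_A| = rω = 19.043 m/s, perpendicular to OA.
Rod angle: sinφ = −(r/L) sinθ ⇒ φ = -6.694°; ω_rod = −rω cosθ/√(L²−r²sin²θ) = -120.21 rad/s.
V_P = V_A + ω_rod × AP, with AP = 0.0727 m along the rod.
Components: V_Px = −rω sinθ − a·ω_rod·sinφ = -7.9982 m/s;  V_Py = rω cosθ + a·ω_rod·cosφ = +9.0382 m/s.
|V_P| = √(V_Px² + V_Py²) = 12.069 m/s.

12.1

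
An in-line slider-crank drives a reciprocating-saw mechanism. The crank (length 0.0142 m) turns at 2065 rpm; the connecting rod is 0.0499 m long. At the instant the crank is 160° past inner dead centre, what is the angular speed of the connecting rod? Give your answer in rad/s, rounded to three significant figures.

ω = 216.2 rad/s (converted from 2065 rpm).
The rod makes angle φ with the slider axis where L sinφ = r sinθ; differentiating, L cosφ·φ̇ = r ω cosθ.
L cosφ = √(L² − r² sin²θ) = 0.049663 m.
|ω_rod| = r ω |cosθ| / √(L² − r² sin²θ) = 0.0142·216.2·0.93969/0.049663 = 58.102 rad/s.

58.1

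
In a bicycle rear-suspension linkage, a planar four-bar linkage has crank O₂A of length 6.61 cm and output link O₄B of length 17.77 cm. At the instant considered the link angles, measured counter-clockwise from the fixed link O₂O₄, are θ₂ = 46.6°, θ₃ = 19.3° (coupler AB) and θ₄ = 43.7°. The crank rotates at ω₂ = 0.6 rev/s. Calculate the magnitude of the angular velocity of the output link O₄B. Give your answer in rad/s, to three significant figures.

1.56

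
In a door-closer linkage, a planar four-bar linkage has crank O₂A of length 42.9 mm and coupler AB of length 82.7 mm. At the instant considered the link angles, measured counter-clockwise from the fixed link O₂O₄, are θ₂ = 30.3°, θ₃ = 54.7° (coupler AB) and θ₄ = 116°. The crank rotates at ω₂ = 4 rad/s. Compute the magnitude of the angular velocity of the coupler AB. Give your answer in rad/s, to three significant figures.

2.36

ω₂ = 4 rad/s
Differentiating the loop-closure r₂e^{iθ₂}+r₃e^{iθ₃}=r₁+r₄e^{iθ₄} gives r₂ω₂e^{iθ₂}+r₃ω₃e^{iθ₃}=r₄ω₄e^{iθ₄}.
Eliminating the other unknown: ω₃ = r₂ω₂ sin(θ₄−θ₂) / [r₃ sin(θ₃−θ₄)].
Numerator sine = +0.99719; denominator sine = -0.87715.
Result = 0.0429·4·(+0.99719) / (0.0827·(-0.87715)) = -2.3589 rad/s; magnitude 2.3589 rad/s.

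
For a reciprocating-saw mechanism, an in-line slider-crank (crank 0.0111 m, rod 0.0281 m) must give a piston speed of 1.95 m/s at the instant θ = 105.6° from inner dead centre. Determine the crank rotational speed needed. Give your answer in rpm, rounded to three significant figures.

For an in-line slider-crank, |v_piston| = rω|sinθ|·[1 + r cosθ/√(L² − r² sin²θ)].
With r = 0.0111 m, L = 0.0281 m, θ = 105.6°: the bracketed kinematic factor |dx/dθ| = 0.0094631 m.
ω = v/|dx/dθ| = 1.95/0.0094631 = 206.06 rad/s.
N = 60ω/(2π) = 1967.8 rpm.

1970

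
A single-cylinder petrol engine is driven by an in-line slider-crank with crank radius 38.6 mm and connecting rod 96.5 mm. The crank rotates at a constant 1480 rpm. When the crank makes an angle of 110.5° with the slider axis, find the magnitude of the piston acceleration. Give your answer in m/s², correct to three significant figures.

ω = 2π·1480/60 = 155 rad/s
x(θ) = r cosθ + √(L² − r² sin²θ); with ω constant, a = ω²·d²x/dθ².
d²x/dθ² = −r cosθ − r²(cos2θ)/√u − r⁴ sin²2θ/(4u^{3/2}),  u = L² − r² sin²θ = 0.00800503 m².
Substituting r = 0.0386 m, L = 0.0965 m, θ = 110.5°: d²x/dθ² = +0.025753 m.
a = ω²·d²x/dθ² = (155)²·(+0.025753) = +618.59 m/s²;  |a| = 618.59 m/s².

619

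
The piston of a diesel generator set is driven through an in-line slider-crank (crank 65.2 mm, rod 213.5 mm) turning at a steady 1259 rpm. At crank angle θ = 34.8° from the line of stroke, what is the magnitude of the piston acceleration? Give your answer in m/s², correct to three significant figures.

1060

ω = 2π·1259/60 = 131.8 rad/s
x(θ) = r cosθ + √(L² − r² sin²θ); with ω constant, a = ω²·d²x/dθ².
d²x/dθ² = −r cosθ − r²(cos2θ)/√u − r⁴ sin²2θ/(4u^{3/2}),  u = L² − r² sin²θ = 0.0441976 m².
Substituting r = 0.0652 m, L = 0.2135 m, θ = 34.8°: d²x/dθ² = -0.061014 m.
a = ω²·d²x/dθ² = (131.8)²·(-0.061014) = -1060.6 m/s²;  |a| = 1060.6 m/s².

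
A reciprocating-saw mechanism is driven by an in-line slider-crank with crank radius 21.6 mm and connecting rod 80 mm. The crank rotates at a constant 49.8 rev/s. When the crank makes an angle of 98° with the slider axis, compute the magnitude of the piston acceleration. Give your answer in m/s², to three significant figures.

863

ω = 2π·49.8 = 312.9 rad/s
x(θ) = r cosθ + √(L² − r² sin²θ); with ω constant, a = ω²·d²x/dθ².
d²x/dθ² = −r cosθ − r²(cos2θ)/√u − r⁴ sin²2θ/(4u^{3/2}),  u = L² − r² sin²θ = 0.00594248 m².
Substituting r = 0.0216 m, L = 0.08 m, θ = 98°: d²x/dθ² = +0.008815 m.
a = ω²·d²x/dθ² = (312.9)²·(+0.008815) = +863.06 m/s²;  |a| = 863.06 m/s².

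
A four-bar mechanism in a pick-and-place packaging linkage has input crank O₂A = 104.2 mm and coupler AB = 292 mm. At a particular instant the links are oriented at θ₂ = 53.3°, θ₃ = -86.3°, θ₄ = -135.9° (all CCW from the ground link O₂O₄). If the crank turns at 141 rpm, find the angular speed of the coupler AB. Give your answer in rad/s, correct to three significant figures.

1.11

ω₂ = 14.77 rad/s (from 141 rpm).
Differentiating the loop-closure r₂e^{iθ₂}+r₃e^{iθ₃}=r₁+r₄e^{iθ₄} gives r₂ω₂e^{iθ₂}+r₃ω₃e^{iθ₃}=r₄ω₄e^{iθ₄}.
Eliminating the other unknown: ω₃ = r₂ω₂ sin(θ₄−θ₂) / [r₃ sin(θ₃−θ₄)].
Numerator sine = +0.15988; denominator sine = +0.76154.
Result = 0.1042·14.77·(+0.15988) / (0.292·(+0.76154)) = +1.1062 rad/s; magnitude 1.1062 rad/s.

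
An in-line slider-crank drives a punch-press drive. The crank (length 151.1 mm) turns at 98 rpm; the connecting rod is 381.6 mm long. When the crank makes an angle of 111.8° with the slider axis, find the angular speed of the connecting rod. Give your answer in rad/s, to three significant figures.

1.62

ω = 10.26 rad/s (converted from 98 rpm).
The rod makes angle φ with the slider axis where L sinφ = r sinθ; differentiating, L cosφ·φ̇ = r ω cosθ.
L cosφ = √(L² − r² sin²θ) = 0.35487 m.
|ω_rod| = r ω |cosθ| / √(L² − r² sin²θ) = 0.1511·10.26·0.37137/0.35487 = 1.6227 rad/s.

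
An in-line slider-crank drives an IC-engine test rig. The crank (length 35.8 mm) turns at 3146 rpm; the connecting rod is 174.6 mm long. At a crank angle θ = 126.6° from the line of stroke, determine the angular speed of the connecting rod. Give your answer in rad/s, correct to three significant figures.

40.8

ω = 329.4 rad/s (converted from 3146 rpm).
The rod makes angle φ with the slider axis where L sinφ = r sinθ; differentiating, L cosφ·φ̇ = r ω cosθ.
L cosφ = √(L² − r² sin²θ) = 0.17222 m.
|ω_rod| = r ω |cosθ| / √(L² − r² sin²θ) = 0.0358·329.4·0.59622/0.17222 = 40.832 rad/s.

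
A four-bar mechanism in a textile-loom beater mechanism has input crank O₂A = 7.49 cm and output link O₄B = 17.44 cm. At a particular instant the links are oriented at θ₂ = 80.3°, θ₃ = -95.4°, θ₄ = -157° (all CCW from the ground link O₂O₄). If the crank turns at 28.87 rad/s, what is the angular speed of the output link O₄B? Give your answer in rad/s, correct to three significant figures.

1.06

ω₂ = 28.87 rad/s
Differentiating the loop-closure r₂e^{iθ₂}+r₃e^{iθ₃}=r₁+r₄e^{iθ₄} gives r₂ω₂e^{iθ₂}+r₃ω₃e^{iθ₃}=r₄ω₄e^{iθ₄}.
Eliminating the other unknown: ω₄ = r₂ω₂ sin(θ₂−θ₃) / [r₄ sin(θ₄−θ₃)].
Numerator sine = +0.07498; denominator sine = -0.87965.
Result = 0.0749·28.87·(+0.07498) / (0.1744·(-0.87965)) = -1.0568 rad/s; magnitude 1.0568 rad/s.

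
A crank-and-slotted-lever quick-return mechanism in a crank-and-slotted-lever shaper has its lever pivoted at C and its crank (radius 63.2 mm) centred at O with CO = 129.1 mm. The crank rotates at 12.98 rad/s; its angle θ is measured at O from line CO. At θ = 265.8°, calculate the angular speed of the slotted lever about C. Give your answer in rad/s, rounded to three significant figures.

2.26

ω = 12.98 rad/s
Crank pin A relative to C: A = (d + r cosθ, r sinθ); lever angle φ = atan2(r sinθ, d + r cosθ).
Differentiating tanφ: φ̇ = rω(d cosθ + r)/(d² + r² + 2dr cosθ).
d² + r² + 2dr cosθ = |CA|² = 0.0194659 m²;  d cosθ + r = +0.053745 m.
|ω_lever| = |0.0632·12.98·+0.053745| / 0.0194659 = 2.2649 rad/s.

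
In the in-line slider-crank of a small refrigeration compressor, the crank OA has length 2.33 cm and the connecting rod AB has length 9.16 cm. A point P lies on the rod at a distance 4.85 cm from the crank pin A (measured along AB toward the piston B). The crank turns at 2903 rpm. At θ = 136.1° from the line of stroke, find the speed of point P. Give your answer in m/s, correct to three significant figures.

5.04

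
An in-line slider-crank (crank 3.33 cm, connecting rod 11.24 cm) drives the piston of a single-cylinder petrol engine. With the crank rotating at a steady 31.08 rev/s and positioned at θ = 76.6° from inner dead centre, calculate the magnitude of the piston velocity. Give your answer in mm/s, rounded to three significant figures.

ω = 2π·31.1 = 195.3 rad/s
For an in-line slider-crank, x = r cosθ + √(L² − r² sin²θ), so v = −rω sinθ·[1 + r cosθ/√(L² − r² sin²θ)].
With r = 0.0333 m, L = 0.1124 m, θ = 76.6°: √(L² − r² sin²θ) = 0.10763 m.
v = −0.0333·195.3·0.97278·[1 + 0.0333·0.23175/0.10763] = -6.7794 m/s.
|v| = 6.7794 m/s = 6779.4 mm/s.

6780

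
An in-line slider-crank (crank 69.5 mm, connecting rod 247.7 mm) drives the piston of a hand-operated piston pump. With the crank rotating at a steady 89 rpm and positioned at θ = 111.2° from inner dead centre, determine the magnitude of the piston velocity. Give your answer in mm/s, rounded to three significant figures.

540

ω = 2π·89/60 = 9.32 rad/s
For an in-line slider-crank, x = r cosθ + √(L² − r² sin²θ), so v = −rω sinθ·[1 + r cosθ/√(L² − r² sin²θ)].
With r = 0.0695 m, L = 0.2477 m, θ = 111.2°: √(L² − r² sin²θ) = 0.23907 m.
v = −0.0695·9.32·0.93232·[1 + 0.0695·-0.36162/0.23907] = -0.54042 m/s.
|v| = 0.54042 m/s = 540.42 mm/s.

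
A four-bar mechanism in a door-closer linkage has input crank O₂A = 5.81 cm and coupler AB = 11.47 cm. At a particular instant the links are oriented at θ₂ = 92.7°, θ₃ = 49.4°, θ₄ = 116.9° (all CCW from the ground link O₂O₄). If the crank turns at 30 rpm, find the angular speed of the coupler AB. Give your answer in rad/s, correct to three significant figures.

0.706

ω₂ = 3.142 rad/s (from 30 rpm).
Differentiating the loop-closure r₂e^{iθ₂}+r₃e^{iθ₃}=r₁+r₄e^{iθ₄} gives r₂ω₂e^{iθ₂}+r₃ω₃e^{iθ₃}=r₄ω₄e^{iθ₄}.
Eliminating the other unknown: ω₃ = r₂ω₂ sin(θ₄−θ₂) / [r₃ sin(θ₃−θ₄)].
Numerator sine = +0.40992; denominator sine = -0.92388.
Result = 0.0581·3.142·(+0.40992) / (0.1147·(-0.92388)) = -0.70607 rad/s; magnitude 0.70607 rad/s.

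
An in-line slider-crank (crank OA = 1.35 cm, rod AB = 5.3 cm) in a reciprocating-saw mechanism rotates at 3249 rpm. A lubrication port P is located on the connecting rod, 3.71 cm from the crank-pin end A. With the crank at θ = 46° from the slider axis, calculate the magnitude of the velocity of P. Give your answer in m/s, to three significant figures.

ω = 340.2 rad/s.  Crank-pin speed |V_A| = rω = 4.5932 m/s, perpendicular to OA.
Rod angle: sinφ = −(r/L) sinθ ⇒ φ = -10.558°; ω_rod = −rω cosθ/√(L²−r²sin²θ) = -61.238 rad/s.
V_P = V_A + ω_rod × AP, with AP = 0.0371 m along the rod.
Components: V_Px = −rω sinθ − a·ω_rod·sinφ = -3.7203 m/s;  V_Py = rω cosθ + a·ω_rod·cosφ = +0.9572 m/s.
|V_P| = √(V_Px² + V_Py²) = 3.8415 m/s.

3.84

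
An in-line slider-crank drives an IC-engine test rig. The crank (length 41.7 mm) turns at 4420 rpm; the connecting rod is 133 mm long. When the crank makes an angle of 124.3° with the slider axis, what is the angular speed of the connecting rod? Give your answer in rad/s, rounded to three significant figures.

84.7

ω = 462.9 rad/s (converted from 4420 rpm).
The rod makes angle φ with the slider axis where L sinφ = r sinθ; differentiating, L cosφ·φ̇ = r ω cosθ.
L cosφ = √(L² − r² sin²θ) = 0.12846 m.
|ω_rod| = r ω |cosθ| / √(L² − r² sin²θ) = 0.0417·462.9·0.56353/0.12846 = 84.67 rad/s.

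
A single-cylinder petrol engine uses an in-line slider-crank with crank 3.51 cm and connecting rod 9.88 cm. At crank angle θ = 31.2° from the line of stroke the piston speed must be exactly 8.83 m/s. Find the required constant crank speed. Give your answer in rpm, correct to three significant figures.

For an in-line slider-crank, |v_piston| = rω|sinθ|·[1 + r cosθ/√(L² − r² sin²θ)].
With r = 0.0351 m, L = 0.0988 m, θ = 31.2°: the bracketed kinematic factor |dx/dθ| = 0.023804 m.
ω = v/|dx/dθ| = 8.83/0.023804 = 370.94 rad/s.
N = 60ω/(2π) = 3542.3 rpm.

3540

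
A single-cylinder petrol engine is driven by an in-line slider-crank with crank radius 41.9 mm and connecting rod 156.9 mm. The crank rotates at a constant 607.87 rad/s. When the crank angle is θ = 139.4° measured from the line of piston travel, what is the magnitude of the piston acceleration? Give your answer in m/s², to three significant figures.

ω = 607.9 rad/s
x(θ) = r cosθ + √(L² − r² sin²θ); with ω constant, a = ω²·d²x/dθ².
d²x/dθ² = −r cosθ − r²(cos2θ)/√u − r⁴ sin²2θ/(4u^{3/2}),  u = L² − r² sin²θ = 0.0238741 m².
Substituting r = 0.0419 m, L = 0.1569 m, θ = 139.4°: d²x/dθ² = +0.029871 m.
a = ω²·d²x/dθ² = (607.9)²·(+0.029871) = +11038 m/s²;  |a| = 11038 m/s².

11000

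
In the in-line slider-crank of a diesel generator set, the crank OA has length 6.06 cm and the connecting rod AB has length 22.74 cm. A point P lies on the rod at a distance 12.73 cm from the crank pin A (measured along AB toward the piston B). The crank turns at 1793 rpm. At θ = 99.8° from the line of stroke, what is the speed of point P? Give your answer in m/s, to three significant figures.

ω = 187.8 rad/s.  Crank-pin speed |V_A| = rω = 11.378 m/s, perpendicular to OA.
Rod angle: sinφ = −(r/L) sinθ ⇒ φ = -15.225°; ω_rod = −rω cosθ/√(L²−r²sin²θ) = +8.8265 rad/s.
V_P = V_A + ω_rod × AP, with AP = 0.1273 m along the rod.
Components: V_Px = −rω sinθ − a·ω_rod·sinφ = -10.917 m/s;  V_Py = rω cosθ + a·ω_rod·cosφ = -0.85253 m/s.
|V_P| = √(V_Px² + V_Py²) = 10.951 m/s.

11.0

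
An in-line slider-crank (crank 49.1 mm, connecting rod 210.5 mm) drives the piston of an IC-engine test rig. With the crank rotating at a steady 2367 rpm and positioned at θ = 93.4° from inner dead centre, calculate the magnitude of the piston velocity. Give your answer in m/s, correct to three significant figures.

12.0

ω = 2π·2367/60 = 247.9 rad/s
For an in-line slider-crank, x = r cosθ + √(L² − r² sin²θ), so v = −rω sinθ·[1 + r cosθ/√(L² − r² sin²θ)].
With r = 0.0491 m, L = 0.2105 m, θ = 93.4°: √(L² − r² sin²θ) = 0.20471 m.
v = −0.0491·247.9·0.99824·[1 + 0.0491·-0.05931/0.20471] = -11.976 m/s.
|v| = 11.976 m/s.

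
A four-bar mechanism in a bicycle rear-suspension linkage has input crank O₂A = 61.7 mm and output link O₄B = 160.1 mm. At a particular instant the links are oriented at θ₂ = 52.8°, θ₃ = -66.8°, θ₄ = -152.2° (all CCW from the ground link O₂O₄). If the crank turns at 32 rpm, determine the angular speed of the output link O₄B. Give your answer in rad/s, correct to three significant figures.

1.13

ω₂ = 3.351 rad/s (from 32 rpm).
Differentiating the loop-closure r₂e^{iθ₂}+r₃e^{iθ₃}=r₁+r₄e^{iθ₄} gives r₂ω₂e^{iθ₂}+r₃ω₃e^{iθ₃}=r₄ω₄e^{iθ₄}.
Eliminating the other unknown: ω₄ = r₂ω₂ sin(θ₂−θ₃) / [r₄ sin(θ₄−θ₃)].
Numerator sine = +0.86949; denominator sine = -0.99678.
Result = 0.0617·3.351·(+0.86949) / (0.1601·(-0.99678)) = -1.1265 rad/s; magnitude 1.1265 rad/s.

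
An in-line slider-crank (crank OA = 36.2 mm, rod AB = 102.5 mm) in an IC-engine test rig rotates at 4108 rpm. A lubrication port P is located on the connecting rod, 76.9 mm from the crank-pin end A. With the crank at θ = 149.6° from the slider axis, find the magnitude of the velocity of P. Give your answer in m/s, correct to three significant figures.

6.92

ω = 430.2 rad/s.  Crank-pin speed |V_A| = rω = 15.573 m/s, perpendicular to OA.
Rod angle: sinφ = −(r/L) sinθ ⇒ φ = -10.295°; ω_rod = −rω cosθ/√(L²−r²sin²θ) = +133.19 rad/s.
V_P = V_A + ω_rod × AP, with AP = 0.0769 m along the rod.
Components: V_Px = −rω sinθ − a·ω_rod·sinφ = -6.05 m/s;  V_Py = rω cosθ + a·ω_rod·cosφ = -3.3547 m/s.
|V_P| = √(V_Px² + V_Py²) = 6.9178 m/s.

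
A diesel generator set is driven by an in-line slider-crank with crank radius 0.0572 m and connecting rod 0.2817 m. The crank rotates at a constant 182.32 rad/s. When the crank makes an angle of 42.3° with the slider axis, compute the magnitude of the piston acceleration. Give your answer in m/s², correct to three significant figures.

ω = 182.3 rad/s
x(θ) = r cosθ + √(L² − r² sin²θ); with ω constant, a = ω²·d²x/dθ².
d²x/dθ² = −r cosθ − r²(cos2θ)/√u − r⁴ sin²2θ/(4u^{3/2}),  u = L² − r² sin²θ = 0.0778729 m².
Substituting r = 0.0572 m, L = 0.2817 m, θ = 42.3°: d²x/dθ² = -0.043532 m.
a = ω²·d²x/dθ² = (182.3)²·(-0.043532) = -1447 m/s²;  |a| = 1447 m/s².

1450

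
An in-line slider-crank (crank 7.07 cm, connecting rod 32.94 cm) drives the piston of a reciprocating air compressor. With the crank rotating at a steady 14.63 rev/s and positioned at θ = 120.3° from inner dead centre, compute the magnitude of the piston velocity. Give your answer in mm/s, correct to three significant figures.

4990

ω = 2π·14.6 = 91.92 rad/s
For an in-line slider-crank, x = r cosθ + √(L² − r² sin²θ), so v = −rω sinθ·[1 + r cosθ/√(L² − r² sin²θ)].
With r = 0.0707 m, L = 0.3294 m, θ = 120.3°: √(L² − r² sin²θ) = 0.32369 m.
v = −0.0707·91.92·0.86340·[1 + 0.0707·-0.50453/0.32369] = -4.9928 m/s.
|v| = 4.9928 m/s = 4992.8 mm/s.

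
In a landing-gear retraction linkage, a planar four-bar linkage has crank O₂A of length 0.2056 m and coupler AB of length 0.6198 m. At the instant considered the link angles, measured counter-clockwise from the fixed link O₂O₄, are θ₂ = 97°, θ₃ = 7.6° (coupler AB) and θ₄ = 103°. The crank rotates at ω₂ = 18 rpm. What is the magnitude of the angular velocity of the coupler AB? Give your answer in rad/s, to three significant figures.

ω₂ = 1.885 rad/s (from 18 rpm).
Differentiating the loop-closure r₂e^{iθ₂}+r₃e^{iθ₃}=r₁+r₄e^{iθ₄} gives r₂ω₂e^{iθ₂}+r₃ω₃e^{iθ₃}=r₄ω₄e^{iθ₄}.
Eliminating the other unknown: ω₃ = r₂ω₂ sin(θ₄−θ₂) / [r₃ sin(θ₃−θ₄)].
Numerator sine = +0.10453; denominator sine = -0.99556.
Result = 0.2056·1.885·(+0.10453) / (0.6198·(-0.99556)) = -0.065651 rad/s; magnitude 0.065651 rad/s.

0.0657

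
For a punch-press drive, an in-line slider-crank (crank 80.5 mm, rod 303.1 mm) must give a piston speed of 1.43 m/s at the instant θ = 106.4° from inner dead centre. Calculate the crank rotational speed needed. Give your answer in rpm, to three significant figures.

192

For an in-line slider-crank, |v_piston| = rω|sinθ|·[1 + r cosθ/√(L² − r² sin²θ)].
With r = 0.0805 m, L = 0.3031 m, θ = 106.4°: the bracketed kinematic factor |dx/dθ| = 0.071236 m.
ω = v/|dx/dθ| = 1.43/0.071236 = 20.074 rad/s.
N = 60ω/(2π) = 191.69 rpm.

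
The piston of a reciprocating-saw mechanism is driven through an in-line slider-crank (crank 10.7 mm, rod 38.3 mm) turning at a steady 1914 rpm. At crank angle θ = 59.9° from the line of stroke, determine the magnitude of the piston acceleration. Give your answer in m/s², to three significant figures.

ω = 2π·1914/60 = 200.4 rad/s
x(θ) = r cosθ + √(L² − r² sin²θ); with ω constant, a = ω²·d²x/dθ².
d²x/dθ² = −r cosθ − r²(cos2θ)/√u − r⁴ sin²2θ/(4u^{3/2}),  u = L² − r² sin²θ = 0.0013812 m².
Substituting r = 0.0107 m, L = 0.0383 m, θ = 59.9°: d²x/dθ² = -0.0038832 m.
a = ω²·d²x/dθ² = (200.4)²·(-0.0038832) = -156 m/s²;  |a| = 156 m/s².

156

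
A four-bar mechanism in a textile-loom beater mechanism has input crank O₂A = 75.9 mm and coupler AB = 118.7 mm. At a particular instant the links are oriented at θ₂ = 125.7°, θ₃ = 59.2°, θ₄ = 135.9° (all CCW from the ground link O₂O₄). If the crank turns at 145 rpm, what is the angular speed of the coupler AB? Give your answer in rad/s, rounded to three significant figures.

1.77

ω₂ = 15.18 rad/s (from 145 rpm).
Differentiating the loop-closure r₂e^{iθ₂}+r₃e^{iθ₃}=r₁+r₄e^{iθ₄} gives r₂ω₂e^{iθ₂}+r₃ω₃e^{iθ₃}=r₄ω₄e^{iθ₄}.
Eliminating the other unknown: ω₃ = r₂ω₂ sin(θ₄−θ₂) / [r₃ sin(θ₃−θ₄)].
Numerator sine = +0.17708; denominator sine = -0.97318.
Result = 0.0759·15.18·(+0.17708) / (0.1187·(-0.97318)) = -1.7668 rad/s; magnitude 1.7668 rad/s.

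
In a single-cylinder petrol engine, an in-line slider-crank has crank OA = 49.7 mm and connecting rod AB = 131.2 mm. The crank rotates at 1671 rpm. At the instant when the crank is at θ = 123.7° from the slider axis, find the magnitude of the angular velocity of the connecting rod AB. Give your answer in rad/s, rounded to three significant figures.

38.8

ω = 175 rad/s (converted from 1671 rpm).
The rod makes angle φ with the slider axis where L sinφ = r sinθ; differentiating, L cosφ·φ̇ = r ω cosθ.
L cosφ = √(L² − r² sin²θ) = 0.12451 m.
|ω_rod| = r ω |cosθ| / √(L² − r² sin²θ) = 0.0497·175·0.55484/0.12451 = 38.754 rad/s.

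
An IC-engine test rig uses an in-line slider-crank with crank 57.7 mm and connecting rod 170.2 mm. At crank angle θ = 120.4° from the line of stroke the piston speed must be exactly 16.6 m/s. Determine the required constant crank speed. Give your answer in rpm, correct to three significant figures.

3880

For an in-line slider-crank, |v_piston| = rω|sinθ|·[1 + r cosθ/√(L² − r² sin²θ)].
With r = 0.0577 m, L = 0.1702 m, θ = 120.4°: the bracketed kinematic factor |dx/dθ| = 0.040839 m.
ω = v/|dx/dθ| = 16.6/0.040839 = 406.47 rad/s.
N = 60ω/(2π) = 3881.5 rpm.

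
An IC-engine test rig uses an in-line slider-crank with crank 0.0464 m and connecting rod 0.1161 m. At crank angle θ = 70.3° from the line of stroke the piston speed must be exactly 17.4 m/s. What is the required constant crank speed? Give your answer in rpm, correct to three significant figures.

For an in-line slider-crank, |v_piston| = rω|sinθ|·[1 + r cosθ/√(L² − r² sin²θ)].
With r = 0.0464 m, L = 0.1161 m, θ = 70.3°: the bracketed kinematic factor |dx/dθ| = 0.050036 m.
ω = v/|dx/dθ| = 17.4/0.050036 = 347.75 rad/s.
N = 60ω/(2π) = 3320.7 rpm.

3320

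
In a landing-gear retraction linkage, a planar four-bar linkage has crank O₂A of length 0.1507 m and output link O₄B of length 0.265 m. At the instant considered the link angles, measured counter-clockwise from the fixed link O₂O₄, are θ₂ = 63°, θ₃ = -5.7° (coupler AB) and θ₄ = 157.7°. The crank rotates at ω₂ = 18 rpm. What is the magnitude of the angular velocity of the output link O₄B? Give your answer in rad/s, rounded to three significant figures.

3.50

ω₂ = 1.885 rad/s (from 18 rpm).
Differentiating the loop-closure r₂e^{iθ₂}+r₃e^{iθ₃}=r₁+r₄e^{iθ₄} gives r₂ω₂e^{iθ₂}+r₃ω₃e^{iθ₃}=r₄ω₄e^{iθ₄}.
Eliminating the other unknown: ω₄ = r₂ω₂ sin(θ₂−θ₃) / [r₄ sin(θ₄−θ₃)].
Numerator sine = +0.93169; denominator sine = +0.28569.
Result = 0.1507·1.885·(+0.93169) / (0.265·(+0.28569)) = +3.4958 rad/s; magnitude 3.4958 rad/s.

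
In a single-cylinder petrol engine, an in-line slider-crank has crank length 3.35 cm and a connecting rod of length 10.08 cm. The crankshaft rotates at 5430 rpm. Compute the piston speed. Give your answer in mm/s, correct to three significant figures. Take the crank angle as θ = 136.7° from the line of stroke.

9820

ω = 2π·5430/60 = 568.6 rad/s
For an in-line slider-crank, x = r cosθ + √(L² − r² sin²θ), so v = −rω sinθ·[1 + r cosθ/√(L² − r² sin²θ)].
With r = 0.0335 m, L = 0.1008 m, θ = 136.7°: √(L² − r² sin²θ) = 0.098147 m.
v = −0.0335·568.6·0.68582·[1 + 0.0335·-0.72777/0.098147] = -9.8189 m/s.
|v| = 9.8189 m/s = 9818.9 mm/s.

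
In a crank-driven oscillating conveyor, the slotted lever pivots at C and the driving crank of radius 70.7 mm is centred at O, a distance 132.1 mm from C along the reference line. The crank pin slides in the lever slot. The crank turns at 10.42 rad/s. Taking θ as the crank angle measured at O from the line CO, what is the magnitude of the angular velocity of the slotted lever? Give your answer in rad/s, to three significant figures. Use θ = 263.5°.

ω = 10.42 rad/s
Crank pin A relative to C: A = (d + r cosθ, r sinθ); lever angle φ = atan2(r sinθ, d + r cosθ).
Differentiating tanφ: φ̇ = rω(d cosθ + r)/(d² + r² + 2dr cosθ).
d² + r² + 2dr cosθ = |CA|² = 0.0203344 m²;  d cosθ + r = +0.055746 m.
|ω_lever| = |0.0707·10.42·+0.055746| / 0.0203344 = 2.0196 rad/s.

2.02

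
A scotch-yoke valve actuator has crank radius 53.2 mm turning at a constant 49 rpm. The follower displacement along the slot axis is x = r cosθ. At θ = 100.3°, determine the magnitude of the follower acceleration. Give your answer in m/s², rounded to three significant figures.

0.250

ω = 5.131 rad/s (from 49 rpm).
x = r cosθ ⇒ ẍ = −rω² cosθ (ω constant).
|a| = rω²|cosθ| = 0.0532·(5.131)²·|cos 100.3°| = 0.25046 m/s².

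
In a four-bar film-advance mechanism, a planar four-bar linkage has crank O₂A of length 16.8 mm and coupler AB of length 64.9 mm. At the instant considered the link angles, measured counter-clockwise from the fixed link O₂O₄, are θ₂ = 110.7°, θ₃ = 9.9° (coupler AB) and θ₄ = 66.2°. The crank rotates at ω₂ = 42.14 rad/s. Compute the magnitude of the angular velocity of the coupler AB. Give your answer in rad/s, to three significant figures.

9.19

ω₂ = 42.14 rad/s
Differentiating the loop-closure r₂e^{iθ₂}+r₃e^{iθ₃}=r₁+r₄e^{iθ₄} gives r₂ω₂e^{iθ₂}+r₃ω₃e^{iθ₃}=r₄ω₄e^{iθ₄}.
Eliminating the other unknown: ω₃ = r₂ω₂ sin(θ₄−θ₂) / [r₃ sin(θ₃−θ₄)].
Numerator sine = -0.70091; denominator sine = -0.83195.
Result = 0.0168·42.14·(-0.70091) / (0.0649·(-0.83195)) = +9.1901 rad/s; magnitude 9.1901 rad/s.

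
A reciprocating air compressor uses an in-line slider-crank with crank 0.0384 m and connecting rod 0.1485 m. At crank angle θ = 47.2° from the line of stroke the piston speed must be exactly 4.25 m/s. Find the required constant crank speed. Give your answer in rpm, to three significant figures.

1220

For an in-line slider-crank, |v_piston| = rω|sinθ|·[1 + r cosθ/√(L² − r² sin²θ)].
With r = 0.0384 m, L = 0.1485 m, θ = 47.2°: the bracketed kinematic factor |dx/dθ| = 0.033217 m.
ω = v/|dx/dθ| = 4.25/0.033217 = 127.95 rad/s.
N = 60ω/(2π) = 1221.8 rpm.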